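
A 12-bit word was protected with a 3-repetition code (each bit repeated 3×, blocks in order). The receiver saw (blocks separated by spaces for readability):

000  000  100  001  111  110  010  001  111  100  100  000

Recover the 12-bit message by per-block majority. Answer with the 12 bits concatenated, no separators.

000011001000

Block 1 (000): 0 ones → 0
Block 2 (000): 0 ones → 0
Block 3 (100): 1 one → 0
Block 4 (001): 1 one → 0
Block 5 (111): 3 ones → 1
Block 6 (110): 2 ones → 1
Block 7 (010): 1 one → 0
Block 8 (001): 1 one → 0
Block 9 (111): 3 ones → 1
Block 10 (100): 1 one → 0
Block 11 (100): 1 one → 0
Block 12 (000): 0 ones → 0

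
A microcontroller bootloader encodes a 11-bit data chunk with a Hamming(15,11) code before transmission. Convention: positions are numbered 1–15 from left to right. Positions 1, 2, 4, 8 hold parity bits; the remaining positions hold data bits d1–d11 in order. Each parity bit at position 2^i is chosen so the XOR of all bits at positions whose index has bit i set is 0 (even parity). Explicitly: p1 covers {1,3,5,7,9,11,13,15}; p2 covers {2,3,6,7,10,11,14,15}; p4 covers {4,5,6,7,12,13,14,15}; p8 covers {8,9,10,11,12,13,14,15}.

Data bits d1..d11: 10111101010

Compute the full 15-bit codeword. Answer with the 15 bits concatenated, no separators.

Place data at non-parity positions: p1 p2 1 p4 0 1 1 p8 1 1 0 1 0 1 0
p1 (pos 1,3,5,7,9,11,13,15): XOR of data positions = 1⊕0⊕1⊕1⊕0⊕0⊕0 = 1
p2 (pos 2,3,6,7,10,11,14,15): XOR of data positions = 1⊕1⊕1⊕1⊕0⊕1⊕0 = 1
p4 (pos 4,5,6,7,12,13,14,15): XOR of data positions = 0⊕1⊕1⊕1⊕0⊕1⊕0 = 0
p8 (pos 8,9,10,11,12,13,14,15): XOR of data positions = 1⊕1⊕0⊕1⊕0⊕1⊕0 = 0
Codeword: 111001101101010

111001101101010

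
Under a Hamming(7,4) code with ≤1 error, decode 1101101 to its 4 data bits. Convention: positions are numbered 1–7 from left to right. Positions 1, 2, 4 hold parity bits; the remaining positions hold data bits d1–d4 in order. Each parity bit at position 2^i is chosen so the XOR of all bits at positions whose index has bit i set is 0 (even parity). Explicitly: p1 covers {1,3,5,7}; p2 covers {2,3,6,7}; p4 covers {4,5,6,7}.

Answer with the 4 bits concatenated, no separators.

0001

s1 (pos 1,3,5,7): 1⊕0⊕1⊕1 = 1
s2 (pos 2,3,6,7): 1⊕0⊕0⊕1 = 0
s4 (pos 4,5,6,7): 1⊕1⊕0⊕1 = 1
Syndrome s4…s1 = 101 → error at position 5.
Flip position 5: 1101101 → 1101001
Read data bits from positions 3,5,6,7: 0001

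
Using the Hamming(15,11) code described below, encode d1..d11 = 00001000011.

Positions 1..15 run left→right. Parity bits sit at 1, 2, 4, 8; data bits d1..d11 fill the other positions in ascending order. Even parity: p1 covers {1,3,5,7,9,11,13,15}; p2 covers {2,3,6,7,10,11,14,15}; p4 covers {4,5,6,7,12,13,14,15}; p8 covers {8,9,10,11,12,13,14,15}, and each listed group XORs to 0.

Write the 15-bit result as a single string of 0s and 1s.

Place data at non-parity positions: p1 p2 0 p4 0 0 0 p8 1 0 0 0 0 1 1
p1 (pos 1,3,5,7,9,11,13,15): XOR of data positions = 0⊕0⊕0⊕1⊕0⊕0⊕1 = 0
p2 (pos 2,3,6,7,10,11,14,15): XOR of data positions = 0⊕0⊕0⊕0⊕0⊕1⊕1 = 0
p4 (pos 4,5,6,7,12,13,14,15): XOR of data positions = 0⊕0⊕0⊕0⊕0⊕1⊕1 = 0
p8 (pos 8,9,10,11,12,13,14,15): XOR of data positions = 1⊕0⊕0⊕0⊕0⊕1⊕1 = 1
Codeword: 000000011000011

000000011000011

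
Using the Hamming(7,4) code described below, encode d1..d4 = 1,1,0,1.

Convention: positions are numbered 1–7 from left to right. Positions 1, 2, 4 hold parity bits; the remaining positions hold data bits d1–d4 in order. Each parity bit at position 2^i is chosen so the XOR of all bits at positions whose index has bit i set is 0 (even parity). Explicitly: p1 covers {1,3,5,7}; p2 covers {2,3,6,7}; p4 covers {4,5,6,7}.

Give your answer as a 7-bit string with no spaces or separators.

Place data at non-parity positions: p1 p2 1 p4 1 0 1
p1 (pos 1,3,5,7): XOR of data positions = 1⊕1⊕1 = 1
p2 (pos 2,3,6,7): XOR of data positions = 1⊕0⊕1 = 0
p4 (pos 4,5,6,7): XOR of data positions = 1⊕0⊕1 = 0
Codeword: 1010101

1010101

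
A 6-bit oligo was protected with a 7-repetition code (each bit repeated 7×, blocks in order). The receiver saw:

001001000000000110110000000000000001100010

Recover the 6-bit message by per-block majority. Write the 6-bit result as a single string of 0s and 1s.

Block 1 (0010010): 2 ones → 0
Block 2 (0000000): 0 ones → 0
Block 3 (0110110): 4 ones → 1
Block 4 (0000000): 0 ones → 0
Block 5 (0000000): 0 ones → 0
Block 6 (1100010): 3 ones → 0

001000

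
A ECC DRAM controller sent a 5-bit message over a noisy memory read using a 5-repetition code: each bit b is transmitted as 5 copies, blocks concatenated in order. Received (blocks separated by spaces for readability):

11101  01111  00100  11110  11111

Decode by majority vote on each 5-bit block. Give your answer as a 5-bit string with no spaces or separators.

11011

Block 1 (11101): 4 ones → 1
Block 2 (01111): 4 ones → 1
Block 3 (00100): 1 one → 0
Block 4 (11110): 4 ones → 1
Block 5 (11111): 5 ones → 1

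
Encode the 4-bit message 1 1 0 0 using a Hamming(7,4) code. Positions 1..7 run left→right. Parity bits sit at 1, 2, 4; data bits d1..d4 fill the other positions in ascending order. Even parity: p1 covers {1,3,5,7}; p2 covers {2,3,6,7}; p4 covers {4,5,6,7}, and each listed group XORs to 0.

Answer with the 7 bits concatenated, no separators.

Place data at non-parity positions: p1 p2 1 p4 1 0 0
p1 (pos 1,3,5,7): XOR of data positions = 1⊕1⊕0 = 0
p2 (pos 2,3,6,7): XOR of data positions = 1⊕0⊕0 = 1
p4 (pos 4,5,6,7): XOR of data positions = 1⊕0⊕0 = 1
Codeword: 0111100

0111100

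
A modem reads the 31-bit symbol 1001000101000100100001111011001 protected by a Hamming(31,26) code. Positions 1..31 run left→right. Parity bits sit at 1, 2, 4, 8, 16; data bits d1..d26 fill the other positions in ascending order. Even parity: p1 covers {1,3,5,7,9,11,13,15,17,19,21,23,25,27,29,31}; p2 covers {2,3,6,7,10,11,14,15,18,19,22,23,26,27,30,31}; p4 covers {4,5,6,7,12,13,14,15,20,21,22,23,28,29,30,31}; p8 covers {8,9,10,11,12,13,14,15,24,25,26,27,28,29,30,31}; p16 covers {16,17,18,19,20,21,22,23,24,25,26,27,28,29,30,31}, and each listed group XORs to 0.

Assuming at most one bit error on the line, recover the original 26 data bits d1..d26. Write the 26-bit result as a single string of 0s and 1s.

s1 (pos 1,3,5,7,9,11,13,15,17,19,21,23,25,27,29,31): 1⊕0⊕0⊕0⊕0⊕0⊕0⊕0⊕1⊕0⊕0⊕1⊕1⊕1⊕0⊕1 = 0
s2 (pos 2,3,6,7,10,11,14,15,18,19,22,23,26,27,30,31): 0⊕0⊕0⊕0⊕1⊕0⊕1⊕0⊕0⊕0⊕1⊕1⊕0⊕1⊕0⊕1 = 0
s4 (pos 4,5,6,7,12,13,14,15,20,21,22,23,28,29,30,31): 1⊕0⊕0⊕0⊕0⊕0⊕1⊕0⊕0⊕0⊕1⊕1⊕1⊕0⊕0⊕1 = 0
s8 (pos 8,9,10,11,12,13,14,15,24,25,26,27,28,29,30,31): 1⊕0⊕1⊕0⊕0⊕0⊕1⊕0⊕1⊕1⊕0⊕1⊕1⊕0⊕0⊕1 = 0
s16 (pos 16,17,18,19,20,21,22,23,24,25,26,27,28,29,30,31): 0⊕1⊕0⊕0⊕0⊕0⊕1⊕1⊕1⊕1⊕0⊕1⊕1⊕0⊕0⊕1 = 0
Syndrome s16…s1 = 00000 → no error.
Read data bits from positions 3,5,6,7,9,10,11,12,13,14,15,17,18,19,20,21,22,23,24,25,26,27,28,29,30,31: 00000100010100001111011001

00000100010100001111011001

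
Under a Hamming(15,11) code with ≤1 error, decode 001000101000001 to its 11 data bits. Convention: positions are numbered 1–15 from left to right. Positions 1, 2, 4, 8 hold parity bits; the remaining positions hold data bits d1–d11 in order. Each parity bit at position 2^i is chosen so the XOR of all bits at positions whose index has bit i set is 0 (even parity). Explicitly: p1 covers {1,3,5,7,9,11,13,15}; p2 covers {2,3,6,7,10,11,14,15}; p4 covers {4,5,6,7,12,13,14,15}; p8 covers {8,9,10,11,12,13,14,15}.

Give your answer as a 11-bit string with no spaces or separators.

s1 (pos 1,3,5,7,9,11,13,15): 0⊕1⊕0⊕1⊕1⊕0⊕0⊕1 = 0
s2 (pos 2,3,6,7,10,11,14,15): 0⊕1⊕0⊕1⊕0⊕0⊕0⊕1 = 1
s4 (pos 4,5,6,7,12,13,14,15): 0⊕0⊕0⊕1⊕0⊕0⊕0⊕1 = 0
s8 (pos 8,9,10,11,12,13,14,15): 0⊕1⊕0⊕0⊕0⊕0⊕0⊕1 = 0
Syndrome s8…s1 = 0010 → error at position 2.
Flip position 2: 001000101000001 → 011000101000001
Read data bits from positions 3,5,6,7,9,10,11,12,13,14,15: 10011000001

10011000001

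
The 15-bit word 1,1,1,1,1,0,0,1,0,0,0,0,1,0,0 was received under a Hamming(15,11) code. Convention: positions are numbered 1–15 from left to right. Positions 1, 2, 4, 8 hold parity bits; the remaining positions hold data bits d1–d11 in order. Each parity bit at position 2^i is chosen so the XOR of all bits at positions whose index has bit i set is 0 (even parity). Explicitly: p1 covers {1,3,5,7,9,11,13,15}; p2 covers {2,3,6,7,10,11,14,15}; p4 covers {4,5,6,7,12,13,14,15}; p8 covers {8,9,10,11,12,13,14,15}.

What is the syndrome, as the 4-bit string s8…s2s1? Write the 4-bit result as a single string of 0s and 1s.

s1 (pos 1,3,5,7,9,11,13,15): 1⊕1⊕1⊕0⊕0⊕0⊕1⊕0 = 0
s2 (pos 2,3,6,7,10,11,14,15): 1⊕1⊕0⊕0⊕0⊕0⊕0⊕0 = 0
s4 (pos 4,5,6,7,12,13,14,15): 1⊕1⊕0⊕0⊕0⊕1⊕0⊕0 = 1
s8 (pos 8,9,10,11,12,13,14,15): 1⊕0⊕0⊕0⊕0⊕1⊕0⊕0 = 0
Syndrome s8…s1 = 0100 → error at position 4.

0100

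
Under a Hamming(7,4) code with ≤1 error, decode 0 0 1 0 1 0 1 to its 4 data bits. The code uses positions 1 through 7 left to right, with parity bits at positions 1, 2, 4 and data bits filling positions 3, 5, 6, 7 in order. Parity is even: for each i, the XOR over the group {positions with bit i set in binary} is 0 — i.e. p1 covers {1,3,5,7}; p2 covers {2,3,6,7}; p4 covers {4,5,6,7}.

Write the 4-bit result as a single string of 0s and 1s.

s1 (pos 1,3,5,7): 0⊕1⊕1⊕1 = 1
s2 (pos 2,3,6,7): 0⊕1⊕0⊕1 = 0
s4 (pos 4,5,6,7): 0⊕1⊕0⊕1 = 0
Syndrome s4…s1 = 001 → error at position 1.
Flip position 1: 0010101 → 1010101
Read data bits from positions 3,5,6,7: 1101

1101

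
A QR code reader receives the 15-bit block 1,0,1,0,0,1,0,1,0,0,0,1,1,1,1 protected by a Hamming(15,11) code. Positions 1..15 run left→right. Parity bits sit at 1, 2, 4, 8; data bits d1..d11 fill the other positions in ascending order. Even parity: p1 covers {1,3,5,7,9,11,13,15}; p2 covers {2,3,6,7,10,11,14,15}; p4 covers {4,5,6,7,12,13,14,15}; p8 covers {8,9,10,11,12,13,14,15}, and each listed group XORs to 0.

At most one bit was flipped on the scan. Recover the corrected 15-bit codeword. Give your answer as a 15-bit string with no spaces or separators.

101001010000111

s1 (pos 1,3,5,7,9,11,13,15): 1⊕1⊕0⊕0⊕0⊕0⊕1⊕1 = 0
s2 (pos 2,3,6,7,10,11,14,15): 0⊕1⊕1⊕0⊕0⊕0⊕1⊕1 = 0
s4 (pos 4,5,6,7,12,13,14,15): 0⊕0⊕1⊕0⊕1⊕1⊕1⊕1 = 1
s8 (pos 8,9,10,11,12,13,14,15): 1⊕0⊕0⊕0⊕1⊕1⊕1⊕1 = 1
Syndrome s8…s1 = 1100 → error at position 12.
Flip position 12: 101001010001111 → 101001010000111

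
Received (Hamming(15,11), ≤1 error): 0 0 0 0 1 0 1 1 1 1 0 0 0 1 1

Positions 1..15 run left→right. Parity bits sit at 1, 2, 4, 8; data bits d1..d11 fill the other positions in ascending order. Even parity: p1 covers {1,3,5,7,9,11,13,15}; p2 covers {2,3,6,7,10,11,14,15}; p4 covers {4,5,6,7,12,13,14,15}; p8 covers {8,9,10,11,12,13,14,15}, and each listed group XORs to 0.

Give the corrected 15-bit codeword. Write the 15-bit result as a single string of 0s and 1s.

000010101100011

s1 (pos 1,3,5,7,9,11,13,15): 0⊕0⊕1⊕1⊕1⊕0⊕0⊕1 = 0
s2 (pos 2,3,6,7,10,11,14,15): 0⊕0⊕0⊕1⊕1⊕0⊕1⊕1 = 0
s4 (pos 4,5,6,7,12,13,14,15): 0⊕1⊕0⊕1⊕0⊕0⊕1⊕1 = 0
s8 (pos 8,9,10,11,12,13,14,15): 1⊕1⊕1⊕0⊕0⊕0⊕1⊕1 = 1
Syndrome s8…s1 = 1000 → error at position 8.
Flip position 8: 000010111100011 → 000010101100011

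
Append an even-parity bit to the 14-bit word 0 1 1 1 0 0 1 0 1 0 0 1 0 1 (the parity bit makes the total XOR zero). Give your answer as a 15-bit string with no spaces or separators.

XOR of the 14 data bits: 0⊕1⊕1⊕1⊕0⊕0⊕1⊕0⊕1⊕0⊕0⊕1⊕0⊕1 = 1
Parity bit = 1 (so all 15 bits XOR to 0).

011100101001011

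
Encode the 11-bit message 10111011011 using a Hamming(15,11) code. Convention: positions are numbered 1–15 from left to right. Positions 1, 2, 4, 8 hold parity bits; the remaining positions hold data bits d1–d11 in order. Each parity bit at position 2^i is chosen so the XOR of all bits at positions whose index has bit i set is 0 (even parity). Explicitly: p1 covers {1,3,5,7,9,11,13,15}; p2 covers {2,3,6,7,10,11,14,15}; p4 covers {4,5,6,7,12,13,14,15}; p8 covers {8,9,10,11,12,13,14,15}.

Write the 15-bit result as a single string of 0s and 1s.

101101111011011

Place data at non-parity positions: p1 p2 1 p4 0 1 1 p8 1 0 1 1 0 1 1
p1 (pos 1,3,5,7,9,11,13,15): XOR of data positions = 1⊕0⊕1⊕1⊕1⊕0⊕1 = 1
p2 (pos 2,3,6,7,10,11,14,15): XOR of data positions = 1⊕1⊕1⊕0⊕1⊕1⊕1 = 0
p4 (pos 4,5,6,7,12,13,14,15): XOR of data positions = 0⊕1⊕1⊕1⊕0⊕1⊕1 = 1
p8 (pos 8,9,10,11,12,13,14,15): XOR of data positions = 1⊕0⊕1⊕1⊕0⊕1⊕1 = 1
Codeword: 101101111011011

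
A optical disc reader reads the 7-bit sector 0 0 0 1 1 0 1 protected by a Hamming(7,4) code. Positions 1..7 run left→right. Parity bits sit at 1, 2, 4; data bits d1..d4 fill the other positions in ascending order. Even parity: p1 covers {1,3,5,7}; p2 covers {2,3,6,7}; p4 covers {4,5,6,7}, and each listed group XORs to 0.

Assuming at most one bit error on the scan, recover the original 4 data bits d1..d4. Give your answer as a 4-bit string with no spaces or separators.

s1 (pos 1,3,5,7): 0⊕0⊕1⊕1 = 0
s2 (pos 2,3,6,7): 0⊕0⊕0⊕1 = 1
s4 (pos 4,5,6,7): 1⊕1⊕0⊕1 = 1
Syndrome s4…s1 = 110 → error at position 6.
Flip position 6: 0001101 → 0001111
Read data bits from positions 3,5,6,7: 0111

0111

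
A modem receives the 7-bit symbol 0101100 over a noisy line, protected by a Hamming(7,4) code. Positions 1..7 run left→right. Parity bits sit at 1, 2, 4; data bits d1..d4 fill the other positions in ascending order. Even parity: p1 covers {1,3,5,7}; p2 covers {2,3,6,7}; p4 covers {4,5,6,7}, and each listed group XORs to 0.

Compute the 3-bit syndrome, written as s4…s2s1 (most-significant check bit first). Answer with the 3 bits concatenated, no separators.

011

s1 (pos 1,3,5,7): 0⊕0⊕1⊕0 = 1
s2 (pos 2,3,6,7): 1⊕0⊕0⊕0 = 1
s4 (pos 4,5,6,7): 1⊕1⊕0⊕0 = 0
Syndrome s4…s1 = 011 → error at position 3.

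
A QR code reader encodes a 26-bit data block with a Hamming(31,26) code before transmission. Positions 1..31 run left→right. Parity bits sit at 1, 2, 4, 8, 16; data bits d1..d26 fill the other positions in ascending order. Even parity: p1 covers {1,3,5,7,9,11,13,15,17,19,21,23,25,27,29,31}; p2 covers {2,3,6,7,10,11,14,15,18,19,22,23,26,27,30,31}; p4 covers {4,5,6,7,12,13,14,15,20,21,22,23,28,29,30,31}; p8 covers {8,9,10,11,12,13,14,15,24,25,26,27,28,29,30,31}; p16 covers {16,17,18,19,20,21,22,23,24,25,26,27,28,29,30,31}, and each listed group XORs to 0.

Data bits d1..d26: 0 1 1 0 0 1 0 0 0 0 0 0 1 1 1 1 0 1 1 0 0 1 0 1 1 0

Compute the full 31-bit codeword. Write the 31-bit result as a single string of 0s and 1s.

Place data at non-parity positions: p1 p2 0 p4 1 1 0 p8 0 1 0 0 0 0 0 p16 0 1 1 1 1 0 1 1 0 0 1 0 1 1 0
p1 (pos 1,3,5,7,9,11,13,15,17,19,21,23,25,27,29,31): XOR of data positions = 0⊕1⊕0⊕0⊕0⊕0⊕0⊕0⊕1⊕1⊕1⊕0⊕1⊕1⊕0 = 0
p2 (pos 2,3,6,7,10,11,14,15,18,19,22,23,26,27,30,31): XOR of data positions = 0⊕1⊕0⊕1⊕0⊕0⊕0⊕1⊕1⊕0⊕1⊕0⊕1⊕1⊕0 = 1
p4 (pos 4,5,6,7,12,13,14,15,20,21,22,23,28,29,30,31): XOR of data positions = 1⊕1⊕0⊕0⊕0⊕0⊕0⊕1⊕1⊕0⊕1⊕0⊕1⊕1⊕0 = 1
p8 (pos 8,9,10,11,12,13,14,15,24,25,26,27,28,29,30,31): XOR of data positions = 0⊕1⊕0⊕0⊕0⊕0⊕0⊕1⊕0⊕0⊕1⊕0⊕1⊕1⊕0 = 1
p16 (pos 16,17,18,19,20,21,22,23,24,25,26,27,28,29,30,31): XOR of data positions = 0⊕1⊕1⊕1⊕1⊕0⊕1⊕1⊕0⊕0⊕1⊕0⊕1⊕1⊕0 = 1
Codeword: 0101110101000001011110110010110

0101110101000001011110110010110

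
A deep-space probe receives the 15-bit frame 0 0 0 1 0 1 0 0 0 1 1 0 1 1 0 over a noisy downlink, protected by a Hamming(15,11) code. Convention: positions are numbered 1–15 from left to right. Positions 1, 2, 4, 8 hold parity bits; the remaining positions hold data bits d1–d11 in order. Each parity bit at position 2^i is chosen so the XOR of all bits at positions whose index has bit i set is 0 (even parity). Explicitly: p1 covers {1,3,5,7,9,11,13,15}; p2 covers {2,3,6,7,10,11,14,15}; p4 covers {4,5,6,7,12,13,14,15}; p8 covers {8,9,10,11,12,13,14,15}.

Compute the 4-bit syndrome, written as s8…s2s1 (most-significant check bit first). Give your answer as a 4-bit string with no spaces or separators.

s1 (pos 1,3,5,7,9,11,13,15): 0⊕0⊕0⊕0⊕0⊕1⊕1⊕0 = 0
s2 (pos 2,3,6,7,10,11,14,15): 0⊕0⊕1⊕0⊕1⊕1⊕1⊕0 = 0
s4 (pos 4,5,6,7,12,13,14,15): 1⊕0⊕1⊕0⊕0⊕1⊕1⊕0 = 0
s8 (pos 8,9,10,11,12,13,14,15): 0⊕0⊕1⊕1⊕0⊕1⊕1⊕0 = 0
Syndrome s8…s1 = 0000 → no error.

0000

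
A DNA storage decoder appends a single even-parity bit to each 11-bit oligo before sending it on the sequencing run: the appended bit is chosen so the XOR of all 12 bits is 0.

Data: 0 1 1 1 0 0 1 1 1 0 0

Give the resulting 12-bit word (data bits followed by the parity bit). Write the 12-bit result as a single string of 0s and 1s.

XOR of the 11 data bits: 0⊕1⊕1⊕1⊕0⊕0⊕1⊕1⊕1⊕0⊕0 = 0
Parity bit = 0 (so all 12 bits XOR to 0).

011100111000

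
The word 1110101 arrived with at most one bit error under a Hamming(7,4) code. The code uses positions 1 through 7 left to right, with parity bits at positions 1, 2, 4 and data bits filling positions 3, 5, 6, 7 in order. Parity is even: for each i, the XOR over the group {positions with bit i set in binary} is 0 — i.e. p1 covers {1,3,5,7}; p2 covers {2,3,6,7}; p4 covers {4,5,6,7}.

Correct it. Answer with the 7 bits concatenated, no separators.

s1 (pos 1,3,5,7): 1⊕1⊕1⊕1 = 0
s2 (pos 2,3,6,7): 1⊕1⊕0⊕1 = 1
s4 (pos 4,5,6,7): 0⊕1⊕0⊕1 = 0
Syndrome s4…s1 = 010 → error at position 2.
Flip position 2: 1110101 → 1010101

1010101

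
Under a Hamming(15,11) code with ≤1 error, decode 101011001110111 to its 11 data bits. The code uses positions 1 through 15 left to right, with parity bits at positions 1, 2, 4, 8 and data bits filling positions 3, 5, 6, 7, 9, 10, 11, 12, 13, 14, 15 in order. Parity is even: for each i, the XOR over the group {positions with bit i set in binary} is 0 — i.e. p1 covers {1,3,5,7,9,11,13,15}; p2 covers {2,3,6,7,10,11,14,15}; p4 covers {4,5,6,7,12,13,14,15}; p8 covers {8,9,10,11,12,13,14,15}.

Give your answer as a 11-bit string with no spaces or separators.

s1 (pos 1,3,5,7,9,11,13,15): 1⊕1⊕1⊕0⊕1⊕1⊕1⊕1 = 1
s2 (pos 2,3,6,7,10,11,14,15): 0⊕1⊕1⊕0⊕1⊕1⊕1⊕1 = 0
s4 (pos 4,5,6,7,12,13,14,15): 0⊕1⊕1⊕0⊕0⊕1⊕1⊕1 = 1
s8 (pos 8,9,10,11,12,13,14,15): 0⊕1⊕1⊕1⊕0⊕1⊕1⊕1 = 0
Syndrome s8…s1 = 0101 → error at position 5.
Flip position 5: 101011001110111 → 101001001110111
Read data bits from positions 3,5,6,7,9,10,11,12,13,14,15: 10101110111

10101110111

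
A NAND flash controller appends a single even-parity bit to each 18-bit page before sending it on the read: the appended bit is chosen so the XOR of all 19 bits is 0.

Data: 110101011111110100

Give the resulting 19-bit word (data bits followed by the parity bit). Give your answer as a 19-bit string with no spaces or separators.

1101010111111101000

XOR of the 18 data bits: 1⊕1⊕0⊕1⊕0⊕1⊕0⊕1⊕1⊕1⊕1⊕1⊕1⊕1⊕0⊕1⊕0⊕0 = 0
Parity bit = 0 (so all 19 bits XOR to 0).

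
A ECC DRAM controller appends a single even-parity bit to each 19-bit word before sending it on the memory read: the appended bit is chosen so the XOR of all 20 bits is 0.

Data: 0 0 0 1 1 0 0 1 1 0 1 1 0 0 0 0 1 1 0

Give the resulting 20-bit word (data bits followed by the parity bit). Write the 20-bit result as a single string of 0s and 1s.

XOR of the 19 data bits: 0⊕0⊕0⊕1⊕1⊕0⊕0⊕1⊕1⊕0⊕1⊕1⊕0⊕0⊕0⊕0⊕1⊕1⊕0 = 0
Parity bit = 0 (so all 20 bits XOR to 0).

00011001101100001100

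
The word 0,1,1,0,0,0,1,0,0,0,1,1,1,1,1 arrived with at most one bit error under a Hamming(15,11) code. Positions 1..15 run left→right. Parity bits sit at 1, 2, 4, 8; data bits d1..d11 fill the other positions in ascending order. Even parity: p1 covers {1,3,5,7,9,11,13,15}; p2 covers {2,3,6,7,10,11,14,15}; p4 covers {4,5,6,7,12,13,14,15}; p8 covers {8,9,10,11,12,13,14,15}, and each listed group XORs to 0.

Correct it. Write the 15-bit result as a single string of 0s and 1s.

s1 (pos 1,3,5,7,9,11,13,15): 0⊕1⊕0⊕1⊕0⊕1⊕1⊕1 = 1
s2 (pos 2,3,6,7,10,11,14,15): 1⊕1⊕0⊕1⊕0⊕1⊕1⊕1 = 0
s4 (pos 4,5,6,7,12,13,14,15): 0⊕0⊕0⊕1⊕1⊕1⊕1⊕1 = 1
s8 (pos 8,9,10,11,12,13,14,15): 0⊕0⊕0⊕1⊕1⊕1⊕1⊕1 = 1
Syndrome s8…s1 = 1101 → error at position 13.
Flip position 13: 011000100011111 → 011000100011011

011000100011011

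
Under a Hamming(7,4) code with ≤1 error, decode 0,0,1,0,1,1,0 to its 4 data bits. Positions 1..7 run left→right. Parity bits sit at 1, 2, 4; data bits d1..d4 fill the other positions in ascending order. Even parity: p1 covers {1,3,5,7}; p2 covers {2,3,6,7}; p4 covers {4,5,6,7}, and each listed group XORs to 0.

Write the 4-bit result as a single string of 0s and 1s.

s1 (pos 1,3,5,7): 0⊕1⊕1⊕0 = 0
s2 (pos 2,3,6,7): 0⊕1⊕1⊕0 = 0
s4 (pos 4,5,6,7): 0⊕1⊕1⊕0 = 0
Syndrome s4…s1 = 000 → no error.
Read data bits from positions 3,5,6,7: 1110

1110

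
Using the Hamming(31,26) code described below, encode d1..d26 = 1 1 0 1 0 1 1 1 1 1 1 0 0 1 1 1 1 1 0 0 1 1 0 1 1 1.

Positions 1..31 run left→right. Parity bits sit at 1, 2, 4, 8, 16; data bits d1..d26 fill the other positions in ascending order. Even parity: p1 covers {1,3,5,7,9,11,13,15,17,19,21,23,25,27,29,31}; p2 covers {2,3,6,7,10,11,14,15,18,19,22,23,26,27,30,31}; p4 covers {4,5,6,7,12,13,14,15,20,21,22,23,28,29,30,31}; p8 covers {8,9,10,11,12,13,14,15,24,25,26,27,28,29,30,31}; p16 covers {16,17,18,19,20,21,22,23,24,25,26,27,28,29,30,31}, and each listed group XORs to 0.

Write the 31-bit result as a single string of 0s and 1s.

Place data at non-parity positions: p1 p2 1 p4 1 0 1 p8 0 1 1 1 1 1 1 p16 0 0 1 1 1 1 1 0 0 1 1 0 1 1 1
p1 (pos 1,3,5,7,9,11,13,15,17,19,21,23,25,27,29,31): XOR of data positions = 1⊕1⊕1⊕0⊕1⊕1⊕1⊕0⊕1⊕1⊕1⊕0⊕1⊕1⊕1 = 0
p2 (pos 2,3,6,7,10,11,14,15,18,19,22,23,26,27,30,31): XOR of data positions = 1⊕0⊕1⊕1⊕1⊕1⊕1⊕0⊕1⊕1⊕1⊕1⊕1⊕1⊕1 = 1
p4 (pos 4,5,6,7,12,13,14,15,20,21,22,23,28,29,30,31): XOR of data positions = 1⊕0⊕1⊕1⊕1⊕1⊕1⊕1⊕1⊕1⊕1⊕0⊕1⊕1⊕1 = 1
p8 (pos 8,9,10,11,12,13,14,15,24,25,26,27,28,29,30,31): XOR of data positions = 0⊕1⊕1⊕1⊕1⊕1⊕1⊕0⊕0⊕1⊕1⊕0⊕1⊕1⊕1 = 1
p16 (pos 16,17,18,19,20,21,22,23,24,25,26,27,28,29,30,31): XOR of data positions = 0⊕0⊕1⊕1⊕1⊕1⊕1⊕0⊕0⊕1⊕1⊕0⊕1⊕1⊕1 = 0
Codeword: 0111101101111110001111100110111

0111101101111110001111100110111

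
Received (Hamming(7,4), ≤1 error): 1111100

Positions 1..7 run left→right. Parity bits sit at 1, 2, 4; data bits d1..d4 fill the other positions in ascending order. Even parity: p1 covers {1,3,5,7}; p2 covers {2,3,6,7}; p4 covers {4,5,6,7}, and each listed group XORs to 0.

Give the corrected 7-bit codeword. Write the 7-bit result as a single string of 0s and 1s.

s1 (pos 1,3,5,7): 1⊕1⊕1⊕0 = 1
s2 (pos 2,3,6,7): 1⊕1⊕0⊕0 = 0
s4 (pos 4,5,6,7): 1⊕1⊕0⊕0 = 0
Syndrome s4…s1 = 001 → error at position 1.
Flip position 1: 1111100 → 0111100

0111100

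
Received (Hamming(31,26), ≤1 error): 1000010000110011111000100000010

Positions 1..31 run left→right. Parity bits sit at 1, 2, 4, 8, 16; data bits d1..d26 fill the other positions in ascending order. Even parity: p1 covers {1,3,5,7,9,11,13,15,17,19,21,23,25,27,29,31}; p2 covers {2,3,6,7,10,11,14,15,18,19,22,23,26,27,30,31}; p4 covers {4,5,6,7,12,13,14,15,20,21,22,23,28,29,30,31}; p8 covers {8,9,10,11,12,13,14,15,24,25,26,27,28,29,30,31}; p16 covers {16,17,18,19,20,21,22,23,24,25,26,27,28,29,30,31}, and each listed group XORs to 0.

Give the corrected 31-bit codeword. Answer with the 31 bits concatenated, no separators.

1000000000110011111000100000010

s1 (pos 1,3,5,7,9,11,13,15,17,19,21,23,25,27,29,31): 1⊕0⊕0⊕0⊕0⊕1⊕0⊕1⊕1⊕1⊕0⊕1⊕0⊕0⊕0⊕0 = 0
s2 (pos 2,3,6,7,10,11,14,15,18,19,22,23,26,27,30,31): 0⊕0⊕1⊕0⊕0⊕1⊕0⊕1⊕1⊕1⊕0⊕1⊕0⊕0⊕1⊕0 = 1
s4 (pos 4,5,6,7,12,13,14,15,20,21,22,23,28,29,30,31): 0⊕0⊕1⊕0⊕1⊕0⊕0⊕1⊕0⊕0⊕0⊕1⊕0⊕0⊕1⊕0 = 1
s8 (pos 8,9,10,11,12,13,14,15,24,25,26,27,28,29,30,31): 0⊕0⊕0⊕1⊕1⊕0⊕0⊕1⊕0⊕0⊕0⊕0⊕0⊕0⊕1⊕0 = 0
s16 (pos 16,17,18,19,20,21,22,23,24,25,26,27,28,29,30,31): 1⊕1⊕1⊕1⊕0⊕0⊕0⊕1⊕0⊕0⊕0⊕0⊕0⊕0⊕1⊕0 = 0
Syndrome s16…s1 = 00110 → error at position 6.
Flip position 6: 1000010000110011111000100000010 → 1000000000110011111000100000010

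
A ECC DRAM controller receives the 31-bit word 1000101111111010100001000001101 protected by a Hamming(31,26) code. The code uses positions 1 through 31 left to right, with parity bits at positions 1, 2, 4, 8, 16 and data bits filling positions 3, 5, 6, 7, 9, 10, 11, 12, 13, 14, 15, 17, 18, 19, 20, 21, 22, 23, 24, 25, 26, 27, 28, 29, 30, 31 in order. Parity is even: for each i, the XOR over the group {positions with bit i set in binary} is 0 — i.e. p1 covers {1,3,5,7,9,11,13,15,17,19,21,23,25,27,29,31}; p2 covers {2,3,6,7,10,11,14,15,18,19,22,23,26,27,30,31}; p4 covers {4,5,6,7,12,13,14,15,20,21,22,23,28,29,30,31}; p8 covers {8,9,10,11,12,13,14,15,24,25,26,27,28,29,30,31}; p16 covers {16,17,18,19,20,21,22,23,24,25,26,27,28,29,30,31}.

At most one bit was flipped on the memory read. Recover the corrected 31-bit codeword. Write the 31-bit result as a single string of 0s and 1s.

s1 (pos 1,3,5,7,9,11,13,15,17,19,21,23,25,27,29,31): 1⊕0⊕1⊕1⊕1⊕1⊕1⊕1⊕1⊕0⊕0⊕0⊕0⊕0⊕1⊕1 = 0
s2 (pos 2,3,6,7,10,11,14,15,18,19,22,23,26,27,30,31): 0⊕0⊕0⊕1⊕1⊕1⊕0⊕1⊕0⊕0⊕1⊕0⊕0⊕0⊕0⊕1 = 0
s4 (pos 4,5,6,7,12,13,14,15,20,21,22,23,28,29,30,31): 0⊕1⊕0⊕1⊕1⊕1⊕0⊕1⊕0⊕0⊕1⊕0⊕1⊕1⊕0⊕1 = 1
s8 (pos 8,9,10,11,12,13,14,15,24,25,26,27,28,29,30,31): 1⊕1⊕1⊕1⊕1⊕1⊕0⊕1⊕0⊕0⊕0⊕0⊕1⊕1⊕0⊕1 = 0
s16 (pos 16,17,18,19,20,21,22,23,24,25,26,27,28,29,30,31): 0⊕1⊕0⊕0⊕0⊕0⊕1⊕0⊕0⊕0⊕0⊕0⊕1⊕1⊕0⊕1 = 1
Syndrome s16…s1 = 10100 → error at position 20.
Flip position 20: 1000101111111010100001000001101 → 1000101111111010100101000001101

1000101111111010100101000001101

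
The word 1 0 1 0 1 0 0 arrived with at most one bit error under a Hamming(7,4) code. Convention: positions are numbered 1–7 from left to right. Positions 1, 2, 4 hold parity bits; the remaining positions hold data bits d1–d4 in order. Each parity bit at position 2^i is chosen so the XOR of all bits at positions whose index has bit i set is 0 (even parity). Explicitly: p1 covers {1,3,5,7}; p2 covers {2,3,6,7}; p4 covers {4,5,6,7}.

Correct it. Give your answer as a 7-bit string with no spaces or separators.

1010101

s1 (pos 1,3,5,7): 1⊕1⊕1⊕0 = 1
s2 (pos 2,3,6,7): 0⊕1⊕0⊕0 = 1
s4 (pos 4,5,6,7): 0⊕1⊕0⊕0 = 1
Syndrome s4…s1 = 111 → error at position 7.
Flip position 7: 1010100 → 1010101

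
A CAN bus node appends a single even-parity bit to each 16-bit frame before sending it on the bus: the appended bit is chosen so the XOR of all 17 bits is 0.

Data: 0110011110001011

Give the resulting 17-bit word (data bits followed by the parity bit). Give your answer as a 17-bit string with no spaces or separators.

01100111100010111

XOR of the 16 data bits: 0⊕1⊕1⊕0⊕0⊕1⊕1⊕1⊕1⊕0⊕0⊕0⊕1⊕0⊕1⊕1 = 1
Parity bit = 1 (so all 17 bits XOR to 0).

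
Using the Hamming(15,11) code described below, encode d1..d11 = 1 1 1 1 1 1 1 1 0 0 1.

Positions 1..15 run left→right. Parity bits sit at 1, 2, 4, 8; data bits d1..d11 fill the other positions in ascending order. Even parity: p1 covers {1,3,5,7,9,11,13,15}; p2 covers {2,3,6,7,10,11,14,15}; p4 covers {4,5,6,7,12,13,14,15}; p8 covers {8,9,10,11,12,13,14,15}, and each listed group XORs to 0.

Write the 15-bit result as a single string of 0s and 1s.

001111111111001

Place data at non-parity positions: p1 p2 1 p4 1 1 1 p8 1 1 1 1 0 0 1
p1 (pos 1,3,5,7,9,11,13,15): XOR of data positions = 1⊕1⊕1⊕1⊕1⊕0⊕1 = 0
p2 (pos 2,3,6,7,10,11,14,15): XOR of data positions = 1⊕1⊕1⊕1⊕1⊕0⊕1 = 0
p4 (pos 4,5,6,7,12,13,14,15): XOR of data positions = 1⊕1⊕1⊕1⊕0⊕0⊕1 = 1
p8 (pos 8,9,10,11,12,13,14,15): XOR of data positions = 1⊕1⊕1⊕1⊕0⊕0⊕1 = 1
Codeword: 001111111111001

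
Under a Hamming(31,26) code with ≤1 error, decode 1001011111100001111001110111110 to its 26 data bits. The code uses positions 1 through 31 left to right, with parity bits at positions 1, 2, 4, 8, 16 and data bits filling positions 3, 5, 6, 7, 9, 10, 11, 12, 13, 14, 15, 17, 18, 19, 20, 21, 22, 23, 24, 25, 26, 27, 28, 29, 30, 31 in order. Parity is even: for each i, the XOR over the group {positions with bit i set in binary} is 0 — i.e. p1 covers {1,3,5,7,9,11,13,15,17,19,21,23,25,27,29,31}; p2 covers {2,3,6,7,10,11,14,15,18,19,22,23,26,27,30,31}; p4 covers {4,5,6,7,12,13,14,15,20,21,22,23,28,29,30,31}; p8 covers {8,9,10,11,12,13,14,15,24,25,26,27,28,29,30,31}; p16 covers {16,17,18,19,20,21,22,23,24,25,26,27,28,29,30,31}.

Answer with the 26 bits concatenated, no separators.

10111110000111001110111110

s1 (pos 1,3,5,7,9,11,13,15,17,19,21,23,25,27,29,31): 1⊕0⊕0⊕1⊕1⊕1⊕0⊕0⊕1⊕1⊕0⊕1⊕0⊕1⊕1⊕0 = 1
s2 (pos 2,3,6,7,10,11,14,15,18,19,22,23,26,27,30,31): 0⊕0⊕1⊕1⊕1⊕1⊕0⊕0⊕1⊕1⊕1⊕1⊕1⊕1⊕1⊕0 = 1
s4 (pos 4,5,6,7,12,13,14,15,20,21,22,23,28,29,30,31): 1⊕0⊕1⊕1⊕0⊕0⊕0⊕0⊕0⊕0⊕1⊕1⊕1⊕1⊕1⊕0 = 0
s8 (pos 8,9,10,11,12,13,14,15,24,25,26,27,28,29,30,31): 1⊕1⊕1⊕1⊕0⊕0⊕0⊕0⊕1⊕0⊕1⊕1⊕1⊕1⊕1⊕0 = 0
s16 (pos 16,17,18,19,20,21,22,23,24,25,26,27,28,29,30,31): 1⊕1⊕1⊕1⊕0⊕0⊕1⊕1⊕1⊕0⊕1⊕1⊕1⊕1⊕1⊕0 = 0
Syndrome s16…s1 = 00011 → error at position 3.
Flip position 3: 1001011111100001111001110111110 → 1011011111100001111001110111110
Read data bits from positions 3,5,6,7,9,10,11,12,13,14,15,17,18,19,20,21,22,23,24,25,26,27,28,29,30,31: 10111110000111001110111110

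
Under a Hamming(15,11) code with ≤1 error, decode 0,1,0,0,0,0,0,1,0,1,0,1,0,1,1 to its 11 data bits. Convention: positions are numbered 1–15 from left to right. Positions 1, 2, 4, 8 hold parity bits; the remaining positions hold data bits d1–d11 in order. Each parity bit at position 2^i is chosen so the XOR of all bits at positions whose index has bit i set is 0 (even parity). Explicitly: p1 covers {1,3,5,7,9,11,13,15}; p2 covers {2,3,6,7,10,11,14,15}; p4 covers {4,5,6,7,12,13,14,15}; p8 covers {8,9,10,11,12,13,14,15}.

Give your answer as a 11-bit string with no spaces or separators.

s1 (pos 1,3,5,7,9,11,13,15): 0⊕0⊕0⊕0⊕0⊕0⊕0⊕1 = 1
s2 (pos 2,3,6,7,10,11,14,15): 1⊕0⊕0⊕0⊕1⊕0⊕1⊕1 = 0
s4 (pos 4,5,6,7,12,13,14,15): 0⊕0⊕0⊕0⊕1⊕0⊕1⊕1 = 1
s8 (pos 8,9,10,11,12,13,14,15): 1⊕0⊕1⊕0⊕1⊕0⊕1⊕1 = 1
Syndrome s8…s1 = 1101 → error at position 13.
Flip position 13: 010000010101011 → 010000010101111
Read data bits from positions 3,5,6,7,9,10,11,12,13,14,15: 00000101111

00000101111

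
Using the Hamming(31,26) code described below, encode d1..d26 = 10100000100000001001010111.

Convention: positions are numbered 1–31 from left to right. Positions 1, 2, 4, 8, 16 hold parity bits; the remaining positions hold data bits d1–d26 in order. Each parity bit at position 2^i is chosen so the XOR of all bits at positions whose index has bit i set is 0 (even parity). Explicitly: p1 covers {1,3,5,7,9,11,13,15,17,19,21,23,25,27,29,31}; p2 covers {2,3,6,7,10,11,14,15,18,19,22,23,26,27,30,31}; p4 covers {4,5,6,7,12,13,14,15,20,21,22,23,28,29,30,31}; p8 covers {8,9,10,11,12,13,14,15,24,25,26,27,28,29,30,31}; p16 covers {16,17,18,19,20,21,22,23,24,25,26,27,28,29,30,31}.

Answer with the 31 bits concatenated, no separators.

Place data at non-parity positions: p1 p2 1 p4 0 1 0 p8 0 0 0 0 1 0 0 p16 0 0 0 0 0 1 0 0 1 0 1 0 1 1 1
p1 (pos 1,3,5,7,9,11,13,15,17,19,21,23,25,27,29,31): XOR of data positions = 1⊕0⊕0⊕0⊕0⊕1⊕0⊕0⊕0⊕0⊕0⊕1⊕1⊕1⊕1 = 0
p2 (pos 2,3,6,7,10,11,14,15,18,19,22,23,26,27,30,31): XOR of data positions = 1⊕1⊕0⊕0⊕0⊕0⊕0⊕0⊕0⊕1⊕0⊕0⊕1⊕1⊕1 = 0
p4 (pos 4,5,6,7,12,13,14,15,20,21,22,23,28,29,30,31): XOR of data positions = 0⊕1⊕0⊕0⊕1⊕0⊕0⊕0⊕0⊕1⊕0⊕0⊕1⊕1⊕1 = 0
p8 (pos 8,9,10,11,12,13,14,15,24,25,26,27,28,29,30,31): XOR of data positions = 0⊕0⊕0⊕0⊕1⊕0⊕0⊕0⊕1⊕0⊕1⊕0⊕1⊕1⊕1 = 0
p16 (pos 16,17,18,19,20,21,22,23,24,25,26,27,28,29,30,31): XOR of data positions = 0⊕0⊕0⊕0⊕0⊕1⊕0⊕0⊕1⊕0⊕1⊕0⊕1⊕1⊕1 = 0
Codeword: 0010010000001000000001001010111

0010010000001000000001001010111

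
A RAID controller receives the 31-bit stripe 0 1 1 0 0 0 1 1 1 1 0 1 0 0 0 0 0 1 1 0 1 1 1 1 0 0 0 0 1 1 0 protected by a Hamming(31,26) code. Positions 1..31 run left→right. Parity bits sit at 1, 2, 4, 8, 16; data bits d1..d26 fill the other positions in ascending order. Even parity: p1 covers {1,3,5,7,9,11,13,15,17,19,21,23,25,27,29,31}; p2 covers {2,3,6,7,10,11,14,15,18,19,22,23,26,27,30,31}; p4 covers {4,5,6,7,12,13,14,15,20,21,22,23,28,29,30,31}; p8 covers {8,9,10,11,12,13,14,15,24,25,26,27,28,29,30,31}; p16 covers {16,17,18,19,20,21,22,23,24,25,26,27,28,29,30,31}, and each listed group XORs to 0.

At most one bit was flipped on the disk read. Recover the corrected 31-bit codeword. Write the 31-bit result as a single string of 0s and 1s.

s1 (pos 1,3,5,7,9,11,13,15,17,19,21,23,25,27,29,31): 0⊕1⊕0⊕1⊕1⊕0⊕0⊕0⊕0⊕1⊕1⊕1⊕0⊕0⊕1⊕0 = 1
s2 (pos 2,3,6,7,10,11,14,15,18,19,22,23,26,27,30,31): 1⊕1⊕0⊕1⊕1⊕0⊕0⊕0⊕1⊕1⊕1⊕1⊕0⊕0⊕1⊕0 = 1
s4 (pos 4,5,6,7,12,13,14,15,20,21,22,23,28,29,30,31): 0⊕0⊕0⊕1⊕1⊕0⊕0⊕0⊕0⊕1⊕1⊕1⊕0⊕1⊕1⊕0 = 1
s8 (pos 8,9,10,11,12,13,14,15,24,25,26,27,28,29,30,31): 1⊕1⊕1⊕0⊕1⊕0⊕0⊕0⊕1⊕0⊕0⊕0⊕0⊕1⊕1⊕0 = 1
s16 (pos 16,17,18,19,20,21,22,23,24,25,26,27,28,29,30,31): 0⊕0⊕1⊕1⊕0⊕1⊕1⊕1⊕1⊕0⊕0⊕0⊕0⊕1⊕1⊕0 = 0
Syndrome s16…s1 = 01111 → error at position 15.
Flip position 15: 0110001111010000011011110000110 → 0110001111010010011011110000110

0110001111010010011011110000110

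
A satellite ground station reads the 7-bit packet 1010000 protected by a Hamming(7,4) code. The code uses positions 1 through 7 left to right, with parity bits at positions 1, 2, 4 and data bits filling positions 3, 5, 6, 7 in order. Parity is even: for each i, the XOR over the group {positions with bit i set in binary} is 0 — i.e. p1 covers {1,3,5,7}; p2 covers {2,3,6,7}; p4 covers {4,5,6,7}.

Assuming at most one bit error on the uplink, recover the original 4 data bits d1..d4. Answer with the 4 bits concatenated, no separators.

1000

s1 (pos 1,3,5,7): 1⊕1⊕0⊕0 = 0
s2 (pos 2,3,6,7): 0⊕1⊕0⊕0 = 1
s4 (pos 4,5,6,7): 0⊕0⊕0⊕0 = 0
Syndrome s4…s1 = 010 → error at position 2.
Flip position 2: 1010000 → 1110000
Read data bits from positions 3,5,6,7: 1000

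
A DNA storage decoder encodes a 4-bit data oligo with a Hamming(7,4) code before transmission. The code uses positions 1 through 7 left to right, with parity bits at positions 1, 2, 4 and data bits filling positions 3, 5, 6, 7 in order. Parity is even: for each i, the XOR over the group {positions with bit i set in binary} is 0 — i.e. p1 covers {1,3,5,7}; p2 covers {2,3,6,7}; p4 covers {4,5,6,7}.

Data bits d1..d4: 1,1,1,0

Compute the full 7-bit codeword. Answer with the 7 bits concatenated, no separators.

0010110

Place data at non-parity positions: p1 p2 1 p4 1 1 0
p1 (pos 1,3,5,7): XOR of data positions = 1⊕1⊕0 = 0
p2 (pos 2,3,6,7): XOR of data positions = 1⊕1⊕0 = 0
p4 (pos 4,5,6,7): XOR of data positions = 1⊕1⊕0 = 0
Codeword: 0010110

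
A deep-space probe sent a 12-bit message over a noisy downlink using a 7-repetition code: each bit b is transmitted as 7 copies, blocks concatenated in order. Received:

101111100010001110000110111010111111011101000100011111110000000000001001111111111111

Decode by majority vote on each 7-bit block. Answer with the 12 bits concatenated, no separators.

Block 1 (1011111): 6 ones → 1
Block 2 (0001000): 1 one → 0
Block 3 (1110000): 3 ones → 0
Block 4 (1101110): 5 ones → 1
Block 5 (1011111): 6 ones → 1
Block 6 (1011101): 5 ones → 1
Block 7 (0001000): 1 one → 0
Block 8 (1111111): 7 ones → 1
Block 9 (0000000): 0 ones → 0
Block 10 (0000010): 1 one → 0
Block 11 (0111111): 6 ones → 1
Block 12 (1111111): 7 ones → 1

100111010011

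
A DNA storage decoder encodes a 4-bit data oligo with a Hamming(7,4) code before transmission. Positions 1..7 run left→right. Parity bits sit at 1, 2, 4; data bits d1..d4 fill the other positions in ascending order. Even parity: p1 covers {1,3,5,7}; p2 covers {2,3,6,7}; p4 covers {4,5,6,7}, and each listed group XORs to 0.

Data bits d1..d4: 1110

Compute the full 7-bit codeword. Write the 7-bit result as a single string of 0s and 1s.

0010110

Place data at non-parity positions: p1 p2 1 p4 1 1 0
p1 (pos 1,3,5,7): XOR of data positions = 1⊕1⊕0 = 0
p2 (pos 2,3,6,7): XOR of data positions = 1⊕1⊕0 = 0
p4 (pos 4,5,6,7): XOR of data positions = 1⊕1⊕0 = 0
Codeword: 0010110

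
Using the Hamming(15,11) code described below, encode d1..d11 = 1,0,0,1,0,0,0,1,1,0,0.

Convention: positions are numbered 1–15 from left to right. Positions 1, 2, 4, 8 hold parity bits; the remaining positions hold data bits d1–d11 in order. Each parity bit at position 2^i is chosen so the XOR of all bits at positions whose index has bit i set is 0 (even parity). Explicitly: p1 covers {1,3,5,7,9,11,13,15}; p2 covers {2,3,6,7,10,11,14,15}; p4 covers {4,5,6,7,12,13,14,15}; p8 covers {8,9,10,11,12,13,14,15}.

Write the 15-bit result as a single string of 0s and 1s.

101100100001100

Place data at non-parity positions: p1 p2 1 p4 0 0 1 p8 0 0 0 1 1 0 0
p1 (pos 1,3,5,7,9,11,13,15): XOR of data positions = 1⊕0⊕1⊕0⊕0⊕1⊕0 = 1
p2 (pos 2,3,6,7,10,11,14,15): XOR of data positions = 1⊕0⊕1⊕0⊕0⊕0⊕0 = 0
p4 (pos 4,5,6,7,12,13,14,15): XOR of data positions = 0⊕0⊕1⊕1⊕1⊕0⊕0 = 1
p8 (pos 8,9,10,11,12,13,14,15): XOR of data positions = 0⊕0⊕0⊕1⊕1⊕0⊕0 = 0
Codeword: 101100100001100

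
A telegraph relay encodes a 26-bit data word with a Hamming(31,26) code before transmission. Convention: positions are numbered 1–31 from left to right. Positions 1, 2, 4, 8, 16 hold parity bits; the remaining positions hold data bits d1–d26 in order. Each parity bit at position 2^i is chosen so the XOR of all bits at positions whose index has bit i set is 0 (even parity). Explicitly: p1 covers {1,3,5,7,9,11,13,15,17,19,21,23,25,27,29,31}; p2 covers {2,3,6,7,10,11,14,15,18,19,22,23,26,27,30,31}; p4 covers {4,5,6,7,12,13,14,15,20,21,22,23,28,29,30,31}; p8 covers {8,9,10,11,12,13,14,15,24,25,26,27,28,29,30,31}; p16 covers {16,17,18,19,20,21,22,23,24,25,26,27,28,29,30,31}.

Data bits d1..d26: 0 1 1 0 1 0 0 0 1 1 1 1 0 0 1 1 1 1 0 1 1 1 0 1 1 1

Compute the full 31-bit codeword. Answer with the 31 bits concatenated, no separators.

1100110010001111100111101110111

Place data at non-parity positions: p1 p2 0 p4 1 1 0 p8 1 0 0 0 1 1 1 p16 1 0 0 1 1 1 1 0 1 1 1 0 1 1 1
p1 (pos 1,3,5,7,9,11,13,15,17,19,21,23,25,27,29,31): XOR of data positions = 0⊕1⊕0⊕1⊕0⊕1⊕1⊕1⊕0⊕1⊕1⊕1⊕1⊕1⊕1 = 1
p2 (pos 2,3,6,7,10,11,14,15,18,19,22,23,26,27,30,31): XOR of data positions = 0⊕1⊕0⊕0⊕0⊕1⊕1⊕0⊕0⊕1⊕1⊕1⊕1⊕1⊕1 = 1
p4 (pos 4,5,6,7,12,13,14,15,20,21,22,23,28,29,30,31): XOR of data positions = 1⊕1⊕0⊕0⊕1⊕1⊕1⊕1⊕1⊕1⊕1⊕0⊕1⊕1⊕1 = 0
p8 (pos 8,9,10,11,12,13,14,15,24,25,26,27,28,29,30,31): XOR of data positions = 1⊕0⊕0⊕0⊕1⊕1⊕1⊕0⊕1⊕1⊕1⊕0⊕1⊕1⊕1 = 0
p16 (pos 16,17,18,19,20,21,22,23,24,25,26,27,28,29,30,31): XOR of data positions = 1⊕0⊕0⊕1⊕1⊕1⊕1⊕0⊕1⊕1⊕1⊕0⊕1⊕1⊕1 = 1
Codeword: 1100110010001111100111101110111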